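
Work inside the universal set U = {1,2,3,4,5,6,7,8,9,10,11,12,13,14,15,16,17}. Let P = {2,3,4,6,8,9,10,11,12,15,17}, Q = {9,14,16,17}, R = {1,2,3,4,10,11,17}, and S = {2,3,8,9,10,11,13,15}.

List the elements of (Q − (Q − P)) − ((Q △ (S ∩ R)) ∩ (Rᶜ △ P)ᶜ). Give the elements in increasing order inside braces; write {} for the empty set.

Q − P = {14,16}
Q − (Q − P) = {9,17}
S ∩ R = {2,3,10,11}
Q △ (S ∩ R) = {2,3,9,10,11,14,16,17}
Rᶜ = {5,6,7,8,9,12,13,14,15,16}
Rᶜ △ P = {2,3,4,5,7,10,11,13,14,16,17}
(Rᶜ △ P)ᶜ = {1,6,8,9,12,15}
(Q △ (S ∩ R)) ∩ (Rᶜ △ P)ᶜ = {9}
(Q − (Q − P)) − ((Q △ (S ∩ R)) ∩ (Rᶜ △ P)ᶜ) = {17}

{17}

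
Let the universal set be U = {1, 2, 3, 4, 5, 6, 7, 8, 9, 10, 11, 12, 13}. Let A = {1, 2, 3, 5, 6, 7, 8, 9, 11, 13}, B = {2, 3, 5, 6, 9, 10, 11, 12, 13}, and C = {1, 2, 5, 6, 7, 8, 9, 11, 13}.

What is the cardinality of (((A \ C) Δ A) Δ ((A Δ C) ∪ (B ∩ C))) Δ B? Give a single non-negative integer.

11

A \ C = {3}
(A \ C) Δ A = {1, 2, 5, 6, 7, 8, 9, 11, 13}
A Δ C = {3}
B ∩ C = {2, 5, 6, 9, 11, 13}
(A Δ C) ∪ (B ∩ C) = {2, 3, 5, 6, 9, 11, 13}
((A \ C) Δ A) Δ ((A Δ C) ∪ (B ∩ C)) = {1, 3, 7, 8}
(((A \ C) Δ A) Δ ((A Δ C) ∪ (B ∩ C))) Δ B = {1, 2, 5, 6, 7, 8, 9, 10, 11, 12, 13}
|(((A \ C) Δ A) Δ ((A Δ C) ∪ (B ∩ C))) Δ B| = 11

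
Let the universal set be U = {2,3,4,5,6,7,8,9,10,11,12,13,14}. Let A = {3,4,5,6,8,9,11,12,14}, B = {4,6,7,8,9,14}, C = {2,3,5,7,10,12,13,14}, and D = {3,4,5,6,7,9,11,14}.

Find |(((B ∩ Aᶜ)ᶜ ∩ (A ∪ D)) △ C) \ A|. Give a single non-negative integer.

4

Aᶜ = {2,7,10,13}
B ∩ Aᶜ = {7}
(B ∩ Aᶜ)ᶜ = {2,3,4,5,6,8,9,10,11,12,13,14}
A ∪ D = {3,4,5,6,7,8,9,11,12,14}
(B ∩ Aᶜ)ᶜ ∩ (A ∪ D) = {3,4,5,6,8,9,11,12,14}
((B ∩ Aᶜ)ᶜ ∩ (A ∪ D)) △ C = {2,4,6,7,8,9,10,11,13}
(((B ∩ Aᶜ)ᶜ ∩ (A ∪ D)) △ C) \ A = {2,7,10,13}
|(((B ∩ Aᶜ)ᶜ ∩ (A ∪ D)) △ C) \ A| = 4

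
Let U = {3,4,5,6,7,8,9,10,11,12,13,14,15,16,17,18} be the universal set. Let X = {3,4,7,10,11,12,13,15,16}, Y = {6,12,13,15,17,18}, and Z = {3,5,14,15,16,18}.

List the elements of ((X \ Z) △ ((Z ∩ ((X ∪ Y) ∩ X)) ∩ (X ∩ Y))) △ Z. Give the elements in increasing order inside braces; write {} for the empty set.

{3,4,5,7,10,11,12,13,14,16,18}

X \ Z = {4,7,10,11,12,13}
X ∪ Y = {3,4,6,7,10,11,12,13,15,16,17,18}
(X ∪ Y) ∩ X = {3,4,7,10,11,12,13,15,16}
Z ∩ ((X ∪ Y) ∩ X) = {3,15,16}
X ∩ Y = {12,13,15}
(Z ∩ ((X ∪ Y) ∩ X)) ∩ (X ∩ Y) = {15}
(X \ Z) △ ((Z ∩ ((X ∪ Y) ∩ X)) ∩ (X ∩ Y)) = {4,7,10,11,12,13,15}
((X \ Z) △ ((Z ∩ ((X ∪ Y) ∩ X)) ∩ (X ∩ Y))) △ Z = {3,4,5,7,10,11,12,13,14,16,18}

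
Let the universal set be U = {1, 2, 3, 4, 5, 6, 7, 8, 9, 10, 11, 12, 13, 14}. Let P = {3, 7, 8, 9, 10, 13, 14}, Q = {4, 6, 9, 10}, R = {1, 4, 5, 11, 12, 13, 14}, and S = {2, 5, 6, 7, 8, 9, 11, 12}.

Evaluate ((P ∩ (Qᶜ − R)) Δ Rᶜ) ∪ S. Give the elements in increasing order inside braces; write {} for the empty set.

Qᶜ = {1, 2, 3, 5, 7, 8, 11, 12, 13, 14}
Qᶜ − R = {2, 3, 7, 8}
P ∩ (Qᶜ − R) = {3, 7, 8}
Rᶜ = {2, 3, 6, 7, 8, 9, 10}
(P ∩ (Qᶜ − R)) Δ Rᶜ = {2, 6, 9, 10}
((P ∩ (Qᶜ − R)) Δ Rᶜ) ∪ S = {2, 5, 6, 7, 8, 9, 10, 11, 12}

{2, 5, 6, 7, 8, 9, 10, 11, 12}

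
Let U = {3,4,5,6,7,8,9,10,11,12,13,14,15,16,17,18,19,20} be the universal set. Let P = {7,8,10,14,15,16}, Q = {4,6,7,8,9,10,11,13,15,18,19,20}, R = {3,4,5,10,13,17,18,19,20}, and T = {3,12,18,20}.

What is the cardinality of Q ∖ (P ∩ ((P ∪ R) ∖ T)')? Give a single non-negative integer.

12

P ∪ R = {3,4,5,7,8,10,13,14,15,16,17,18,19,20}
(P ∪ R) ∖ T = {4,5,7,8,10,13,14,15,16,17,19}
((P ∪ R) ∖ T)' = {3,6,9,11,12,18,20}
P ∩ ((P ∪ R) ∖ T)' = {}
Q ∖ (P ∩ ((P ∪ R) ∖ T)') = {4,6,7,8,9,10,11,13,15,18,19,20}
|Q ∖ (P ∩ ((P ∪ R) ∖ T)')| = 12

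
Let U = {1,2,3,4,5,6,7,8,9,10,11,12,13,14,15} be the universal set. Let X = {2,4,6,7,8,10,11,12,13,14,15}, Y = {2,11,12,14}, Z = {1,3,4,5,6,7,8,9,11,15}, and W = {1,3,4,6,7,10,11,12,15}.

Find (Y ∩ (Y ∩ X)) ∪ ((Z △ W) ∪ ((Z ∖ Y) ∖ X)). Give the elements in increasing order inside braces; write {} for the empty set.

Y ∩ X = {2,11,12,14}
Y ∩ (Y ∩ X) = {2,11,12,14}
Z △ W = {5,8,9,10,12}
Z ∖ Y = {1,3,4,5,6,7,8,9,15}
(Z ∖ Y) ∖ X = {1,3,5,9}
(Z △ W) ∪ ((Z ∖ Y) ∖ X) = {1,3,5,8,9,10,12}
(Y ∩ (Y ∩ X)) ∪ ((Z △ W) ∪ ((Z ∖ Y) ∖ X)) = {1,2,3,5,8,9,10,11,12,14}

{1,2,3,5,8,9,10,11,12,14}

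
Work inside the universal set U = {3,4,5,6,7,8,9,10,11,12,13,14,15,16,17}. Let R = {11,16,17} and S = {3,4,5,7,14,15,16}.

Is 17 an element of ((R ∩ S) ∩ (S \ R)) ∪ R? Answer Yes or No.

17 ∈ R and 17 ∉ S, so 17 ∉ R ∩ S
17 ∉ S and 17 ∈ R, so 17 ∉ S \ R
17 ∉ (R ∩ S) and 17 ∉ (S \ R), so 17 ∉ (R ∩ S) ∩ (S \ R)
17 ∉ ((R ∩ S) ∩ (S \ R)) and 17 ∈ R, so 17 ∈ ((R ∩ S) ∩ (S \ R)) ∪ R

Yes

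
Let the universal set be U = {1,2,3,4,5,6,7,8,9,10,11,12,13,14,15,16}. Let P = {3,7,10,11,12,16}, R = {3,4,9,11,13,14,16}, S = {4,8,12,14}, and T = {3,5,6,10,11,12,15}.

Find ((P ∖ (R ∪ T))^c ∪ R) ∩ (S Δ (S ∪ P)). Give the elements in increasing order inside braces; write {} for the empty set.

R ∪ T = {3,4,5,6,9,10,11,12,13,14,15,16}
P ∖ (R ∪ T) = {7}
(P ∖ (R ∪ T))^c = {1,2,3,4,5,6,8,9,10,11,12,13,14,15,16}
(P ∖ (R ∪ T))^c ∪ R = {1,2,3,4,5,6,8,9,10,11,12,13,14,15,16}
S ∪ P = {3,4,7,8,10,11,12,14,16}
S Δ (S ∪ P) = {3,7,10,11,16}
((P ∖ (R ∪ T))^c ∪ R) ∩ (S Δ (S ∪ P)) = {3,10,11,16}

{3,10,11,16}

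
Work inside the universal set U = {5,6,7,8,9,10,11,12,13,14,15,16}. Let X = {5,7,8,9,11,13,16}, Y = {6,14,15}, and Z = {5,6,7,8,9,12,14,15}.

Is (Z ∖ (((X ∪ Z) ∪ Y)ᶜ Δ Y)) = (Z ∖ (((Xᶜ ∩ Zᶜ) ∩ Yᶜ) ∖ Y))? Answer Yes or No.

X ∪ Z = {5,6,7,8,9,11,12,13,14,15,16}
(X ∪ Z) ∪ Y = {5,6,7,8,9,11,12,13,14,15,16}
((X ∪ Z) ∪ Y)ᶜ = {10}
((X ∪ Z) ∪ Y)ᶜ Δ Y = {6,10,14,15}
Z ∖ (((X ∪ Z) ∪ Y)ᶜ Δ Y) = {5,7,8,9,12}
Xᶜ = {6,10,12,14,15}
Zᶜ = {10,11,13,16}
Xᶜ ∩ Zᶜ = {10}
Yᶜ = {5,7,8,9,10,11,12,13,16}
(Xᶜ ∩ Zᶜ) ∩ Yᶜ = {10}
((Xᶜ ∩ Zᶜ) ∩ Yᶜ) ∖ Y = {10}
Z ∖ (((Xᶜ ∩ Zᶜ) ∩ Yᶜ) ∖ Y) = {5,6,7,8,9,12,14,15}
6 ∈ Z ∖ (((Xᶜ ∩ Zᶜ) ∩ Yᶜ) ∖ Y) but 6 ∉ Z ∖ (((X ∪ Z) ∪ Y)ᶜ Δ Y), so they differ.

No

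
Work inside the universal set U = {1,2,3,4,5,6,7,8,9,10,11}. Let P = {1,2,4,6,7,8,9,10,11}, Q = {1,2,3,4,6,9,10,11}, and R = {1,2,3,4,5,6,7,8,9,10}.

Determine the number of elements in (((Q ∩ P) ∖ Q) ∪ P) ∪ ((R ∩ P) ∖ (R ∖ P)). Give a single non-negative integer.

9

Q ∩ P = {1,2,4,6,9,10,11}
(Q ∩ P) ∖ Q = {}
((Q ∩ P) ∖ Q) ∪ P = {1,2,4,6,7,8,9,10,11}
R ∩ P = {1,2,4,6,7,8,9,10}
R ∖ P = {3,5}
(R ∩ P) ∖ (R ∖ P) = {1,2,4,6,7,8,9,10}
(((Q ∩ P) ∖ Q) ∪ P) ∪ ((R ∩ P) ∖ (R ∖ P)) = {1,2,4,6,7,8,9,10,11}
|(((Q ∩ P) ∖ Q) ∪ P) ∪ ((R ∩ P) ∖ (R ∖ P))| = 9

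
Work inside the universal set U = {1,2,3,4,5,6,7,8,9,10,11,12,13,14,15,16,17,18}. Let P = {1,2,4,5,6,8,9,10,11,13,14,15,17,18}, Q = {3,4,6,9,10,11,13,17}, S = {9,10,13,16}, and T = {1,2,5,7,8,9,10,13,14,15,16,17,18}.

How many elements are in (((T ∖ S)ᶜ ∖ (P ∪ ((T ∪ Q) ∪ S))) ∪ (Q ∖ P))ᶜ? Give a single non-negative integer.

16

T ∖ S = {1,2,5,7,8,14,15,17,18}
(T ∖ S)ᶜ = {3,4,6,9,10,11,12,13,16}
T ∪ Q = {1,2,3,4,5,6,7,8,9,10,11,13,14,15,16,17,18}
(T ∪ Q) ∪ S = {1,2,3,4,5,6,7,8,9,10,11,13,14,15,16,17,18}
P ∪ ((T ∪ Q) ∪ S) = {1,2,3,4,5,6,7,8,9,10,11,13,14,15,16,17,18}
(T ∖ S)ᶜ ∖ (P ∪ ((T ∪ Q) ∪ S)) = {12}
Q ∖ P = {3}
((T ∖ S)ᶜ ∖ (P ∪ ((T ∪ Q) ∪ S))) ∪ (Q ∖ P) = {3,12}
(((T ∖ S)ᶜ ∖ (P ∪ ((T ∪ Q) ∪ S))) ∪ (Q ∖ P))ᶜ = {1,2,4,5,6,7,8,9,10,11,13,14,15,16,17,18}
|(((T ∖ S)ᶜ ∖ (P ∪ ((T ∪ Q) ∪ S))) ∪ (Q ∖ P))ᶜ| = 16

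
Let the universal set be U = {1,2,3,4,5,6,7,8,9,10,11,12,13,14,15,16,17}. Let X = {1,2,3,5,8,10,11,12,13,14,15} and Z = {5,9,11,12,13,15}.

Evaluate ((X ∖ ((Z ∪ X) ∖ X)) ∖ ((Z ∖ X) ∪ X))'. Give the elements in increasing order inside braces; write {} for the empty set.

Z ∪ X = {1,2,3,5,8,9,10,11,12,13,14,15}
(Z ∪ X) ∖ X = {9}
X ∖ ((Z ∪ X) ∖ X) = {1,2,3,5,8,10,11,12,13,14,15}
Z ∖ X = {9}
(Z ∖ X) ∪ X = {1,2,3,5,8,9,10,11,12,13,14,15}
(X ∖ ((Z ∪ X) ∖ X)) ∖ ((Z ∖ X) ∪ X) = {}
((X ∖ ((Z ∪ X) ∖ X)) ∖ ((Z ∖ X) ∪ X))' = {1,2,3,4,5,6,7,8,9,10,11,12,13,14,15,16,17}

{1,2,3,4,5,6,7,8,9,10,11,12,13,14,15,16,17}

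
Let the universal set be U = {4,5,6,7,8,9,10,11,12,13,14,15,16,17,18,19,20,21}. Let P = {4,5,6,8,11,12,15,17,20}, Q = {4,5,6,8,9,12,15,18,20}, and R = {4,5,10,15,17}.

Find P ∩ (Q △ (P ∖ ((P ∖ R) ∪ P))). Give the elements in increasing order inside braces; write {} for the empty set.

P ∖ R = {6,8,11,12,20}
(P ∖ R) ∪ P = {4,5,6,8,11,12,15,17,20}
P ∖ ((P ∖ R) ∪ P) = {}
Q △ (P ∖ ((P ∖ R) ∪ P)) = {4,5,6,8,9,12,15,18,20}
P ∩ (Q △ (P ∖ ((P ∖ R) ∪ P))) = {4,5,6,8,12,15,20}

{4,5,6,8,12,15,20}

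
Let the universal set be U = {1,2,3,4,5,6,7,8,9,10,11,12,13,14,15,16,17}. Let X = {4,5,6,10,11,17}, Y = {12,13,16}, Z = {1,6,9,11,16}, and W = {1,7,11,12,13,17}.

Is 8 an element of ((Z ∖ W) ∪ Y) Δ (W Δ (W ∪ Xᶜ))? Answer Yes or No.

Yes

8 ∉ Z and 8 ∉ W, so 8 ∉ Z ∖ W
8 ∉ (Z ∖ W) and 8 ∉ Y, so 8 ∉ (Z ∖ W) ∪ Y
8 ∉ X, so 8 ∈ Xᶜ
8 ∉ W and 8 ∈ Xᶜ, so 8 ∈ W ∪ Xᶜ
8 ∉ W and 8 ∈ (W ∪ Xᶜ), so 8 ∈ W Δ (W ∪ Xᶜ)
8 ∉ ((Z ∖ W) ∪ Y) and 8 ∈ (W Δ (W ∪ Xᶜ)), so 8 ∈ ((Z ∖ W) ∪ Y) Δ (W Δ (W ∪ Xᶜ))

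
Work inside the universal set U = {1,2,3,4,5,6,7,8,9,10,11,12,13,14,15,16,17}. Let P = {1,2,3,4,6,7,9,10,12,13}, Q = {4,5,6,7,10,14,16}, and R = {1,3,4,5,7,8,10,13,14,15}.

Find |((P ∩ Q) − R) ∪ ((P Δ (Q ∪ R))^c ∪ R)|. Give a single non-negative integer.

13

P ∩ Q = {4,6,7,10}
(P ∩ Q) − R = {6}
Q ∪ R = {1,3,4,5,6,7,8,10,13,14,15,16}
P Δ (Q ∪ R) = {2,5,8,9,12,14,15,16}
(P Δ (Q ∪ R))^c = {1,3,4,6,7,10,11,13,17}
(P Δ (Q ∪ R))^c ∪ R = {1,3,4,5,6,7,8,10,11,13,14,15,17}
((P ∩ Q) − R) ∪ ((P Δ (Q ∪ R))^c ∪ R) = {1,3,4,5,6,7,8,10,11,13,14,15,17}
|((P ∩ Q) − R) ∪ ((P Δ (Q ∪ R))^c ∪ R)| = 13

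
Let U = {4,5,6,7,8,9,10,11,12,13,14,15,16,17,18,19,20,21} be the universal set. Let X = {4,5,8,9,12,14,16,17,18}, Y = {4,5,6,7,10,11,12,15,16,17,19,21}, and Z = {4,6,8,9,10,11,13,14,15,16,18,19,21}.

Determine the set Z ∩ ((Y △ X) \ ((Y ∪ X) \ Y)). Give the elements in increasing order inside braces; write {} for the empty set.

Y △ X = {6,7,8,9,10,11,14,15,18,19,21}
Y ∪ X = {4,5,6,7,8,9,10,11,12,14,15,16,17,18,19,21}
(Y ∪ X) \ Y = {8,9,14,18}
(Y △ X) \ ((Y ∪ X) \ Y) = {6,7,10,11,15,19,21}
Z ∩ ((Y △ X) \ ((Y ∪ X) \ Y)) = {6,10,11,15,19,21}

{6,10,11,15,19,21}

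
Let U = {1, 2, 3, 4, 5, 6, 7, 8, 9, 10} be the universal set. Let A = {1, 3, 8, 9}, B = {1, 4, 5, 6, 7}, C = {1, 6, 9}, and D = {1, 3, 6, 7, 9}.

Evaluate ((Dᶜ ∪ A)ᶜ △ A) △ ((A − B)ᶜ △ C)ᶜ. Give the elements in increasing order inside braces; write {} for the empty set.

Dᶜ = {2, 4, 5, 8, 10}
Dᶜ ∪ A = {1, 2, 3, 4, 5, 8, 9, 10}
(Dᶜ ∪ A)ᶜ = {6, 7}
(Dᶜ ∪ A)ᶜ △ A = {1, 3, 6, 7, 8, 9}
A − B = {3, 8, 9}
(A − B)ᶜ = {1, 2, 4, 5, 6, 7, 10}
(A − B)ᶜ △ C = {2, 4, 5, 7, 9, 10}
((A − B)ᶜ △ C)ᶜ = {1, 3, 6, 8}
((Dᶜ ∪ A)ᶜ △ A) △ ((A − B)ᶜ △ C)ᶜ = {7, 9}

{7, 9}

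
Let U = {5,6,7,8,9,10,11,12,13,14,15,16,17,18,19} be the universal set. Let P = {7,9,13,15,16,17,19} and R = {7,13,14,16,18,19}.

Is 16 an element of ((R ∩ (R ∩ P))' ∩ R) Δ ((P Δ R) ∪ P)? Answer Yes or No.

16 ∈ R and 16 ∈ P, so 16 ∈ R ∩ P
16 ∈ R and 16 ∈ (R ∩ P), so 16 ∈ R ∩ (R ∩ P)
16 ∉ (R ∩ (R ∩ P))' since 16 ∈ (R ∩ (R ∩ P))
16 ∉ (R ∩ (R ∩ P))' and 16 ∈ R, so 16 ∉ (R ∩ (R ∩ P))' ∩ R
16 ∈ P and 16 ∈ R, so 16 ∉ P Δ R
16 ∉ (P Δ R) and 16 ∈ P, so 16 ∈ (P Δ R) ∪ P
16 ∉ ((R ∩ (R ∩ P))' ∩ R) and 16 ∈ ((P Δ R) ∪ P), so 16 ∈ ((R ∩ (R ∩ P))' ∩ R) Δ ((P Δ R) ∪ P)

Yes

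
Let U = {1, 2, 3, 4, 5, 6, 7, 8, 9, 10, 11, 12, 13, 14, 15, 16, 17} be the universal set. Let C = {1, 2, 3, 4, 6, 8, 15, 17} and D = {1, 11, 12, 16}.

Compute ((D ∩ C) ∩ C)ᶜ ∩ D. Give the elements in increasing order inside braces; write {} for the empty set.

D ∩ C = {1}
(D ∩ C) ∩ C = {1}
((D ∩ C) ∩ C)ᶜ = {2, 3, 4, 5, 6, 7, 8, 9, 10, 11, 12, 13, 14, 15, 16, 17}
((D ∩ C) ∩ C)ᶜ ∩ D = {11, 12, 16}

{11, 12, 16}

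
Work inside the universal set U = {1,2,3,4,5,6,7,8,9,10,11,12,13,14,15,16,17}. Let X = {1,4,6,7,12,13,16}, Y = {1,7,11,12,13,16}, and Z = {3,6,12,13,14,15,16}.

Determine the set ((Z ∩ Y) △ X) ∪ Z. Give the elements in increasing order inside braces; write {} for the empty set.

Z ∩ Y = {12,13,16}
(Z ∩ Y) △ X = {1,4,6,7}
((Z ∩ Y) △ X) ∪ Z = {1,3,4,6,7,12,13,14,15,16}

{1,3,4,6,7,12,13,14,15,16}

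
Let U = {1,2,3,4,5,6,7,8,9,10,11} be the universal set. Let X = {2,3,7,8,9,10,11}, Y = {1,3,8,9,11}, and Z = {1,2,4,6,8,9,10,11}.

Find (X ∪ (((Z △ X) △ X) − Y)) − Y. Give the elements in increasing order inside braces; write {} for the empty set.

{2,4,6,7,10}

Z △ X = {1,3,4,6,7}
(Z △ X) △ X = {1,2,4,6,8,9,10,11}
((Z △ X) △ X) − Y = {2,4,6,10}
X ∪ (((Z △ X) △ X) − Y) = {2,3,4,6,7,8,9,10,11}
(X ∪ (((Z △ X) △ X) − Y)) − Y = {2,4,6,7,10}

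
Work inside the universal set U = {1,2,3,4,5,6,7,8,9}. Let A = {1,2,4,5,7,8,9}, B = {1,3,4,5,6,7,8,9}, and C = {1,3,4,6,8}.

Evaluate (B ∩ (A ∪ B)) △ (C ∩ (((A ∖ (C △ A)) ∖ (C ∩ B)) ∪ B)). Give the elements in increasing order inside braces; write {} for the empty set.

{5,7,9}

A ∪ B = {1,2,3,4,5,6,7,8,9}
B ∩ (A ∪ B) = {1,3,4,5,6,7,8,9}
C △ A = {2,3,5,6,7,9}
A ∖ (C △ A) = {1,4,8}
C ∩ B = {1,3,4,6,8}
(A ∖ (C △ A)) ∖ (C ∩ B) = {}
((A ∖ (C △ A)) ∖ (C ∩ B)) ∪ B = {1,3,4,5,6,7,8,9}
C ∩ (((A ∖ (C △ A)) ∖ (C ∩ B)) ∪ B) = {1,3,4,6,8}
(B ∩ (A ∪ B)) △ (C ∩ (((A ∖ (C △ A)) ∖ (C ∩ B)) ∪ B)) = {5,7,9}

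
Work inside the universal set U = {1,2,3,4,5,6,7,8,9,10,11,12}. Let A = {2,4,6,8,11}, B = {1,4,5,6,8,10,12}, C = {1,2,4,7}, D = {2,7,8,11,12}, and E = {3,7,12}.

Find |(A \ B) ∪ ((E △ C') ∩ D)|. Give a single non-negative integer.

A \ B = {2,11}
C' = {3,5,6,8,9,10,11,12}
E △ C' = {5,6,7,8,9,10,11}
(E △ C') ∩ D = {7,8,11}
(A \ B) ∪ ((E △ C') ∩ D) = {2,7,8,11}
|(A \ B) ∪ ((E △ C') ∩ D)| = 4

4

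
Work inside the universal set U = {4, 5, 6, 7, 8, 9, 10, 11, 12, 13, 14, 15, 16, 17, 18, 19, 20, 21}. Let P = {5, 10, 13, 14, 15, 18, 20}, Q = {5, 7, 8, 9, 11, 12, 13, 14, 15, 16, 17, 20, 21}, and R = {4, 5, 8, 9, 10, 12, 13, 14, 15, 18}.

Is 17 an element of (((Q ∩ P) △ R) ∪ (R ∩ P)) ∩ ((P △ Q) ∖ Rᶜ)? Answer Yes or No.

17 ∈ Q and 17 ∉ P, so 17 ∉ Q ∩ P
17 ∉ (Q ∩ P) and 17 ∉ R, so 17 ∉ (Q ∩ P) △ R
17 ∉ R and 17 ∉ P, so 17 ∉ R ∩ P
17 ∉ ((Q ∩ P) △ R) and 17 ∉ (R ∩ P), so 17 ∉ ((Q ∩ P) △ R) ∪ (R ∩ P)
17 ∉ P and 17 ∈ Q, so 17 ∈ P △ Q
17 ∉ R, so 17 ∈ Rᶜ
17 ∈ (P △ Q) and 17 ∈ Rᶜ, so 17 ∉ (P △ Q) ∖ Rᶜ
17 ∉ (((Q ∩ P) △ R) ∪ (R ∩ P)) and 17 ∉ ((P △ Q) ∖ Rᶜ), so 17 ∉ (((Q ∩ P) △ R) ∪ (R ∩ P)) ∩ ((P △ Q) ∖ Rᶜ)

No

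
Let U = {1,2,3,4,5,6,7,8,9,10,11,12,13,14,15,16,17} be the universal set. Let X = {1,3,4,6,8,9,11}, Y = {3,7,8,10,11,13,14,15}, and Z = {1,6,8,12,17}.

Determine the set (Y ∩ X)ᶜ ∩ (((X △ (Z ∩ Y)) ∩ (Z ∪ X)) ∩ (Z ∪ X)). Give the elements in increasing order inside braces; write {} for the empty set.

{1,4,6,9}

Y ∩ X = {3,8,11}
(Y ∩ X)ᶜ = {1,2,4,5,6,7,9,10,12,13,14,15,16,17}
Z ∩ Y = {8}
X △ (Z ∩ Y) = {1,3,4,6,9,11}
Z ∪ X = {1,3,4,6,8,9,11,12,17}
(X △ (Z ∩ Y)) ∩ (Z ∪ X) = {1,3,4,6,9,11}
((X △ (Z ∩ Y)) ∩ (Z ∪ X)) ∩ (Z ∪ X) = {1,3,4,6,9,11}
(Y ∩ X)ᶜ ∩ (((X △ (Z ∩ Y)) ∩ (Z ∪ X)) ∩ (Z ∪ X)) = {1,4,6,9}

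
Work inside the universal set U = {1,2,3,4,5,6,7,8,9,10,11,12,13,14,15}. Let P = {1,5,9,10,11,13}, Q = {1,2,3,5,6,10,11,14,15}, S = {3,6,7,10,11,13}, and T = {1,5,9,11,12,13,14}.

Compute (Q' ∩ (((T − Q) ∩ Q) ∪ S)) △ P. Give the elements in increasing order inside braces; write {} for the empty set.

Q' = {4,7,8,9,12,13}
T − Q = {9,12,13}
(T − Q) ∩ Q = {}
((T − Q) ∩ Q) ∪ S = {3,6,7,10,11,13}
Q' ∩ (((T − Q) ∩ Q) ∪ S) = {7,13}
(Q' ∩ (((T − Q) ∩ Q) ∪ S)) △ P = {1,5,7,9,10,11}

{1,5,7,9,10,11}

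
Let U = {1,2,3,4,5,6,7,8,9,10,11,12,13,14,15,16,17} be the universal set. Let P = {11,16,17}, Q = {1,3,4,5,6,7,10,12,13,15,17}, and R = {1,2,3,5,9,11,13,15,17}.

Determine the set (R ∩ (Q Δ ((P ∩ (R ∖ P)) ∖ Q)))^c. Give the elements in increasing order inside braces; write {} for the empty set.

{2,4,6,7,8,9,10,11,12,14,16}

R ∖ P = {1,2,3,5,9,13,15}
P ∩ (R ∖ P) = {}
(P ∩ (R ∖ P)) ∖ Q = {}
Q Δ ((P ∩ (R ∖ P)) ∖ Q) = {1,3,4,5,6,7,10,12,13,15,17}
R ∩ (Q Δ ((P ∩ (R ∖ P)) ∖ Q)) = {1,3,5,13,15,17}
(R ∩ (Q Δ ((P ∩ (R ∖ P)) ∖ Q)))^c = {2,4,6,7,8,9,10,11,12,14,16}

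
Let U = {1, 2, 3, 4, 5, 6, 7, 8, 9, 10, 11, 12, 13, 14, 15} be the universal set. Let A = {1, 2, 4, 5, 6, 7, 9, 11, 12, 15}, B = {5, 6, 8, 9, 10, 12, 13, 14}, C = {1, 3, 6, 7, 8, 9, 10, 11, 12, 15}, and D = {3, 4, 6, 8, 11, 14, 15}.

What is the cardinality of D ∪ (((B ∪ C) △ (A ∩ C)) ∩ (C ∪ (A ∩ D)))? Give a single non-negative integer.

8

B ∪ C = {1, 3, 5, 6, 7, 8, 9, 10, 11, 12, 13, 14, 15}
A ∩ C = {1, 6, 7, 9, 11, 12, 15}
(B ∪ C) △ (A ∩ C) = {3, 5, 8, 10, 13, 14}
A ∩ D = {4, 6, 11, 15}
C ∪ (A ∩ D) = {1, 3, 4, 6, 7, 8, 9, 10, 11, 12, 15}
((B ∪ C) △ (A ∩ C)) ∩ (C ∪ (A ∩ D)) = {3, 8, 10}
D ∪ (((B ∪ C) △ (A ∩ C)) ∩ (C ∪ (A ∩ D))) = {3, 4, 6, 8, 10, 11, 14, 15}
|D ∪ (((B ∪ C) △ (A ∩ C)) ∩ (C ∪ (A ∩ D)))| = 8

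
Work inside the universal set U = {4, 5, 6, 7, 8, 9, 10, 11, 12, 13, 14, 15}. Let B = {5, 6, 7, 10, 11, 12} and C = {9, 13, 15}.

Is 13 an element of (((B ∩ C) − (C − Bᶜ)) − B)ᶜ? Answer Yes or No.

13 ∉ B and 13 ∈ C, so 13 ∉ B ∩ C
13 ∉ B, so 13 ∈ Bᶜ
13 ∈ C and 13 ∈ Bᶜ, so 13 ∉ C − Bᶜ
13 ∉ (B ∩ C) and 13 ∉ (C − Bᶜ), so 13 ∉ (B ∩ C) − (C − Bᶜ)
13 ∉ ((B ∩ C) − (C − Bᶜ)) and 13 ∉ B, so 13 ∉ ((B ∩ C) − (C − Bᶜ)) − B
13 ∈ (((B ∩ C) − (C − Bᶜ)) − B)ᶜ since 13 ∉ (((B ∩ C) − (C − Bᶜ)) − B)

Yes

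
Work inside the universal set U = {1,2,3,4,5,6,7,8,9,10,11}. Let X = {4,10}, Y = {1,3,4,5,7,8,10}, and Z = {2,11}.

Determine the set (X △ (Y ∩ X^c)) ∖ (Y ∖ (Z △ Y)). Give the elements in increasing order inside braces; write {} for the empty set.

X^c = {1,2,3,5,6,7,8,9,11}
Y ∩ X^c = {1,3,5,7,8}
X △ (Y ∩ X^c) = {1,3,4,5,7,8,10}
Z △ Y = {1,2,3,4,5,7,8,10,11}
Y ∖ (Z △ Y) = {}
(X △ (Y ∩ X^c)) ∖ (Y ∖ (Z △ Y)) = {1,3,4,5,7,8,10}

{1,3,4,5,7,8,10}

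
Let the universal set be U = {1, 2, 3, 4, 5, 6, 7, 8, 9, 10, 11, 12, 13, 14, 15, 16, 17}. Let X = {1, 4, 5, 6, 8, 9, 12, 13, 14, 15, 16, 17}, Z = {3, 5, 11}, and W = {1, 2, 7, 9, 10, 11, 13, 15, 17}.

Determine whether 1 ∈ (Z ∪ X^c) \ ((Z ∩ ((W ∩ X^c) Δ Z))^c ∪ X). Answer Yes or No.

1 ∈ X, so 1 ∉ X^c
1 ∉ Z and 1 ∉ X^c, so 1 ∉ Z ∪ X^c
1 ∈ X, so 1 ∉ X^c
1 ∈ W and 1 ∉ X^c, so 1 ∉ W ∩ X^c
1 ∉ (W ∩ X^c) and 1 ∉ Z, so 1 ∉ (W ∩ X^c) Δ Z
1 ∉ Z and 1 ∉ ((W ∩ X^c) Δ Z), so 1 ∉ Z ∩ ((W ∩ X^c) Δ Z)
1 ∈ (Z ∩ ((W ∩ X^c) Δ Z))^c since 1 ∉ (Z ∩ ((W ∩ X^c) Δ Z))
1 ∈ (Z ∩ ((W ∩ X^c) Δ Z))^c and 1 ∈ X, so 1 ∈ (Z ∩ ((W ∩ X^c) Δ Z))^c ∪ X
1 ∉ (Z ∪ X^c) and 1 ∈ ((Z ∩ ((W ∩ X^c) Δ Z))^c ∪ X), so 1 ∉ (Z ∪ X^c) \ ((Z ∩ ((W ∩ X^c) Δ Z))^c ∪ X)

No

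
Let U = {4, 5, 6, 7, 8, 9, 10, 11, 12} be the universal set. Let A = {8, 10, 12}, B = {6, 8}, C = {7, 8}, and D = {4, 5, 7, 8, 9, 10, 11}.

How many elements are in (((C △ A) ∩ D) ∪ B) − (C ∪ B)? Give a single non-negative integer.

1

C △ A = {7, 10, 12}
(C △ A) ∩ D = {7, 10}
((C △ A) ∩ D) ∪ B = {6, 7, 8, 10}
C ∪ B = {6, 7, 8}
(((C △ A) ∩ D) ∪ B) − (C ∪ B) = {10}
|(((C △ A) ∩ D) ∪ B) − (C ∪ B)| = 1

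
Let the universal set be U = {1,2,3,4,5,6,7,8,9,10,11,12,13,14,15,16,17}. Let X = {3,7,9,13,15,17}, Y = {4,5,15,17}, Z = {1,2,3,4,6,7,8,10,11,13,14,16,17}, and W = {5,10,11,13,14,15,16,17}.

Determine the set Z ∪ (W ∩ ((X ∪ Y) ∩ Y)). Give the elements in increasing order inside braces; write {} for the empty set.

X ∪ Y = {3,4,5,7,9,13,15,17}
(X ∪ Y) ∩ Y = {4,5,15,17}
W ∩ ((X ∪ Y) ∩ Y) = {5,15,17}
Z ∪ (W ∩ ((X ∪ Y) ∩ Y)) = {1,2,3,4,5,6,7,8,10,11,13,14,15,16,17}

{1,2,3,4,5,6,7,8,10,11,13,14,15,16,17}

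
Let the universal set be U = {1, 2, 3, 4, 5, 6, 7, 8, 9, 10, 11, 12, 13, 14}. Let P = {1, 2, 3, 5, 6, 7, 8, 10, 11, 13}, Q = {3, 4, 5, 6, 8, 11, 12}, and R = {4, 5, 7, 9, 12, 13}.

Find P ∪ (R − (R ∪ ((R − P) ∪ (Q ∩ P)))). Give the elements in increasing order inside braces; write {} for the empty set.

{1, 2, 3, 5, 6, 7, 8, 10, 11, 13}

R − P = {4, 9, 12}
Q ∩ P = {3, 5, 6, 8, 11}
(R − P) ∪ (Q ∩ P) = {3, 4, 5, 6, 8, 9, 11, 12}
R ∪ ((R − P) ∪ (Q ∩ P)) = {3, 4, 5, 6, 7, 8, 9, 11, 12, 13}
R − (R ∪ ((R − P) ∪ (Q ∩ P))) = {}
P ∪ (R − (R ∪ ((R − P) ∪ (Q ∩ P)))) = {1, 2, 3, 5, 6, 7, 8, 10, 11, 13}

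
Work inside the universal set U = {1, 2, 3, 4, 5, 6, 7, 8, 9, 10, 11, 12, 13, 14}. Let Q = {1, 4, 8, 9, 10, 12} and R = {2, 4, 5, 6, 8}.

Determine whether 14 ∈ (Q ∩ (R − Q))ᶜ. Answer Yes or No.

Yes

14 ∉ R and 14 ∉ Q, so 14 ∉ R − Q
14 ∉ Q and 14 ∉ (R − Q), so 14 ∉ Q ∩ (R − Q)
14 ∈ (Q ∩ (R − Q))ᶜ since 14 ∉ (Q ∩ (R − Q))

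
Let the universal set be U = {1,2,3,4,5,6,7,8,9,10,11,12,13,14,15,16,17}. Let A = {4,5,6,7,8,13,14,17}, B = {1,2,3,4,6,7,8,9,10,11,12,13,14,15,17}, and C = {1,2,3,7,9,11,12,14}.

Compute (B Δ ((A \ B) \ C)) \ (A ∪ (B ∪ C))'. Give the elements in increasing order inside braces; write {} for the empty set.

A \ B = {5}
(A \ B) \ C = {5}
B Δ ((A \ B) \ C) = {1,2,3,4,5,6,7,8,9,10,11,12,13,14,15,17}
B ∪ C = {1,2,3,4,6,7,8,9,10,11,12,13,14,15,17}
A ∪ (B ∪ C) = {1,2,3,4,5,6,7,8,9,10,11,12,13,14,15,17}
(A ∪ (B ∪ C))' = {16}
(B Δ ((A \ B) \ C)) \ (A ∪ (B ∪ C))' = {1,2,3,4,5,6,7,8,9,10,11,12,13,14,15,17}

{1,2,3,4,5,6,7,8,9,10,11,12,13,14,15,17}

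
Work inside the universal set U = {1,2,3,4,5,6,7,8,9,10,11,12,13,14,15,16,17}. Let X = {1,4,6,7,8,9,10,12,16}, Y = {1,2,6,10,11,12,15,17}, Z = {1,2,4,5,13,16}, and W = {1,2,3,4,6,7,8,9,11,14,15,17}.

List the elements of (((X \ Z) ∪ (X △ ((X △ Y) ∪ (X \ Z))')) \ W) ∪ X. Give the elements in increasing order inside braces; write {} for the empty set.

X \ Z = {6,7,8,9,10,12}
X △ Y = {2,4,7,8,9,11,15,16,17}
(X △ Y) ∪ (X \ Z) = {2,4,6,7,8,9,10,11,12,15,16,17}
((X △ Y) ∪ (X \ Z))' = {1,3,5,13,14}
X △ ((X △ Y) ∪ (X \ Z))' = {3,4,5,6,7,8,9,10,12,13,14,16}
(X \ Z) ∪ (X △ ((X △ Y) ∪ (X \ Z))') = {3,4,5,6,7,8,9,10,12,13,14,16}
((X \ Z) ∪ (X △ ((X △ Y) ∪ (X \ Z))')) \ W = {5,10,12,13,16}
(((X \ Z) ∪ (X △ ((X △ Y) ∪ (X \ Z))')) \ W) ∪ X = {1,4,5,6,7,8,9,10,12,13,16}

{1,4,5,6,7,8,9,10,12,13,16}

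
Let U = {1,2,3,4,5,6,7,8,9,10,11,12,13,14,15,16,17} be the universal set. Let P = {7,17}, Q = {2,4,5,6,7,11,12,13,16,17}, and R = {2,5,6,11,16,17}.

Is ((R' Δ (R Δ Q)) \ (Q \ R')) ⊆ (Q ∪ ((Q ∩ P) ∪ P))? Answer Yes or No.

R' = {1,3,4,7,8,9,10,12,13,14,15}
R Δ Q = {4,7,12,13}
R' Δ (R Δ Q) = {1,3,8,9,10,14,15}
Q \ R' = {2,5,6,11,16,17}
(R' Δ (R Δ Q)) \ (Q \ R') = {1,3,8,9,10,14,15}
Q ∩ P = {7,17}
(Q ∩ P) ∪ P = {7,17}
Q ∪ ((Q ∩ P) ∪ P) = {2,4,5,6,7,11,12,13,16,17}
1 ∈ (R' Δ (R Δ Q)) \ (Q \ R') but 1 ∉ Q ∪ ((Q ∩ P) ∪ P), so the inclusion fails.

No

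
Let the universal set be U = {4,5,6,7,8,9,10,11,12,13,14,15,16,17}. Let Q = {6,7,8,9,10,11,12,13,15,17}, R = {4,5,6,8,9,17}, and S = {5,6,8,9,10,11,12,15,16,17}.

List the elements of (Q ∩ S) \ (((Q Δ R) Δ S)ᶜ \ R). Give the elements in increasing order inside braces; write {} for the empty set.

{6,8,9,17}

Q ∩ S = {6,8,9,10,11,12,15,17}
Q Δ R = {4,5,7,10,11,12,13,15}
(Q Δ R) Δ S = {4,6,7,8,9,13,16,17}
((Q Δ R) Δ S)ᶜ = {5,10,11,12,14,15}
((Q Δ R) Δ S)ᶜ \ R = {10,11,12,14,15}
(Q ∩ S) \ (((Q Δ R) Δ S)ᶜ \ R) = {6,8,9,17}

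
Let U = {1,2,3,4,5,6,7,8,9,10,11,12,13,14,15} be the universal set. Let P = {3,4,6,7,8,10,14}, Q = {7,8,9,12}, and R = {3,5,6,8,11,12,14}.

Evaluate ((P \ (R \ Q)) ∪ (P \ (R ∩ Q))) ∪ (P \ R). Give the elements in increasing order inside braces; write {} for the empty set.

{3,4,6,7,8,10,14}

R \ Q = {3,5,6,11,14}
P \ (R \ Q) = {4,7,8,10}
R ∩ Q = {8,12}
P \ (R ∩ Q) = {3,4,6,7,10,14}
(P \ (R \ Q)) ∪ (P \ (R ∩ Q)) = {3,4,6,7,8,10,14}
P \ R = {4,7,10}
((P \ (R \ Q)) ∪ (P \ (R ∩ Q))) ∪ (P \ R) = {3,4,6,7,8,10,14}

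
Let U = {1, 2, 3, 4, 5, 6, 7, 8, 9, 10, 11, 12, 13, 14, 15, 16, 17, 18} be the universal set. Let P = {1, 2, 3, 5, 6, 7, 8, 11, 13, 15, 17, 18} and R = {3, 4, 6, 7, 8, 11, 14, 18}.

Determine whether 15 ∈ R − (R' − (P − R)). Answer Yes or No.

15 ∉ R, so 15 ∈ R'
15 ∈ P and 15 ∉ R, so 15 ∈ P − R
15 ∈ R' and 15 ∈ (P − R), so 15 ∉ R' − (P − R)
15 ∉ R and 15 ∉ (R' − (P − R)), so 15 ∉ R − (R' − (P − R))

No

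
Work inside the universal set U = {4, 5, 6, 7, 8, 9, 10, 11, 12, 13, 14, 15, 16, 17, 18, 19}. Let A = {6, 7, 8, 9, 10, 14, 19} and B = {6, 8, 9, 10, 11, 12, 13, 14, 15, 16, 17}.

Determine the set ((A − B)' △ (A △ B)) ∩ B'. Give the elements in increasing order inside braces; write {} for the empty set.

{4, 5, 7, 18, 19}

A − B = {7, 19}
(A − B)' = {4, 5, 6, 8, 9, 10, 11, 12, 13, 14, 15, 16, 17, 18}
A △ B = {7, 11, 12, 13, 15, 16, 17, 19}
(A − B)' △ (A △ B) = {4, 5, 6, 7, 8, 9, 10, 14, 18, 19}
B' = {4, 5, 7, 18, 19}
((A − B)' △ (A △ B)) ∩ B' = {4, 5, 7, 18, 19}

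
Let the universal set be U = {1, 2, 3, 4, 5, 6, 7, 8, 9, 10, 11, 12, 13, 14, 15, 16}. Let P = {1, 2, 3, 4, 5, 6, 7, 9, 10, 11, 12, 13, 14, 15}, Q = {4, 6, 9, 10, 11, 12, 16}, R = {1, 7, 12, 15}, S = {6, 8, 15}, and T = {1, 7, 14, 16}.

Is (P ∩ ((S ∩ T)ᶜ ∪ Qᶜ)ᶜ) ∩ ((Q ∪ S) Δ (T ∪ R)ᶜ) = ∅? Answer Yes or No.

Yes

S ∩ T = {}
(S ∩ T)ᶜ = {1, 2, 3, 4, 5, 6, 7, 8, 9, 10, 11, 12, 13, 14, 15, 16}
Qᶜ = {1, 2, 3, 5, 7, 8, 13, 14, 15}
(S ∩ T)ᶜ ∪ Qᶜ = {1, 2, 3, 4, 5, 6, 7, 8, 9, 10, 11, 12, 13, 14, 15, 16}
((S ∩ T)ᶜ ∪ Qᶜ)ᶜ = {}
P ∩ ((S ∩ T)ᶜ ∪ Qᶜ)ᶜ = {}
Q ∪ S = {4, 6, 8, 9, 10, 11, 12, 15, 16}
T ∪ R = {1, 7, 12, 14, 15, 16}
(T ∪ R)ᶜ = {2, 3, 4, 5, 6, 8, 9, 10, 11, 13}
(Q ∪ S) Δ (T ∪ R)ᶜ = {2, 3, 5, 12, 13, 15, 16}
{} and {2, 3, 5, 12, 13, 15, 16} share no elements.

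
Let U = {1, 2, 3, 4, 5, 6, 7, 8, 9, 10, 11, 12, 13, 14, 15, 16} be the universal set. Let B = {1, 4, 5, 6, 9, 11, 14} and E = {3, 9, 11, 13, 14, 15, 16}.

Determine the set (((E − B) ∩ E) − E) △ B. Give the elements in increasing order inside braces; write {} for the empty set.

{1, 4, 5, 6, 9, 11, 14}

E − B = {3, 13, 15, 16}
(E − B) ∩ E = {3, 13, 15, 16}
((E − B) ∩ E) − E = {}
(((E − B) ∩ E) − E) △ B = {1, 4, 5, 6, 9, 11, 14}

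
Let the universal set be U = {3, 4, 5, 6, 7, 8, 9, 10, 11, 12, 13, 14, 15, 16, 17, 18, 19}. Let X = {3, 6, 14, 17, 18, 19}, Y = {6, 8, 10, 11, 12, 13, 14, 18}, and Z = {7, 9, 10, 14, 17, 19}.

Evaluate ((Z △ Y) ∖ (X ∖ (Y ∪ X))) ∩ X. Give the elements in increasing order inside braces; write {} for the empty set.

Z △ Y = {6, 7, 8, 9, 11, 12, 13, 17, 18, 19}
Y ∪ X = {3, 6, 8, 10, 11, 12, 13, 14, 17, 18, 19}
X ∖ (Y ∪ X) = {}
(Z △ Y) ∖ (X ∖ (Y ∪ X)) = {6, 7, 8, 9, 11, 12, 13, 17, 18, 19}
((Z △ Y) ∖ (X ∖ (Y ∪ X))) ∩ X = {6, 17, 18, 19}

{6, 17, 18, 19}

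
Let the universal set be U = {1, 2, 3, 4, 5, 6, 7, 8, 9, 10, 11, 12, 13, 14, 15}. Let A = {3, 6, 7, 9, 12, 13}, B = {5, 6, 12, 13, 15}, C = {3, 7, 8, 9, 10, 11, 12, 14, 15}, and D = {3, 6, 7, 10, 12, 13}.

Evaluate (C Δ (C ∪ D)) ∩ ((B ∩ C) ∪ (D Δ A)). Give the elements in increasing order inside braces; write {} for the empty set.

C ∪ D = {3, 6, 7, 8, 9, 10, 11, 12, 13, 14, 15}
C Δ (C ∪ D) = {6, 13}
B ∩ C = {12, 15}
D Δ A = {9, 10}
(B ∩ C) ∪ (D Δ A) = {9, 10, 12, 15}
(C Δ (C ∪ D)) ∩ ((B ∩ C) ∪ (D Δ A)) = {}

{}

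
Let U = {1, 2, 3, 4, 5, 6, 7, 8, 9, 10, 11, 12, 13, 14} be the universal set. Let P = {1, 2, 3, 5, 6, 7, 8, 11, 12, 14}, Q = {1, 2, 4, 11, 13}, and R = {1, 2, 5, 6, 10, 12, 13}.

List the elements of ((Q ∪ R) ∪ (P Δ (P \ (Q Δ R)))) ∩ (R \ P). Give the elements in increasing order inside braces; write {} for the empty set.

{10, 13}

Q ∪ R = {1, 2, 4, 5, 6, 10, 11, 12, 13}
Q Δ R = {4, 5, 6, 10, 11, 12}
P \ (Q Δ R) = {1, 2, 3, 7, 8, 14}
P Δ (P \ (Q Δ R)) = {5, 6, 11, 12}
(Q ∪ R) ∪ (P Δ (P \ (Q Δ R))) = {1, 2, 4, 5, 6, 10, 11, 12, 13}
R \ P = {10, 13}
((Q ∪ R) ∪ (P Δ (P \ (Q Δ R)))) ∩ (R \ P) = {10, 13}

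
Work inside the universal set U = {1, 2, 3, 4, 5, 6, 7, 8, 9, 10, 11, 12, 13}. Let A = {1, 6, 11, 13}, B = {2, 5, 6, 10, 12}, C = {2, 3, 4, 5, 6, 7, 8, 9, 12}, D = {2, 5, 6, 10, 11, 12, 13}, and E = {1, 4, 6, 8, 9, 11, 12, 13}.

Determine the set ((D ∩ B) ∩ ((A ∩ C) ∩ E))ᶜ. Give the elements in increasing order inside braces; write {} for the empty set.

{1, 2, 3, 4, 5, 7, 8, 9, 10, 11, 12, 13}

D ∩ B = {2, 5, 6, 10, 12}
A ∩ C = {6}
(A ∩ C) ∩ E = {6}
(D ∩ B) ∩ ((A ∩ C) ∩ E) = {6}
((D ∩ B) ∩ ((A ∩ C) ∩ E))ᶜ = {1, 2, 3, 4, 5, 7, 8, 9, 10, 11, 12, 13}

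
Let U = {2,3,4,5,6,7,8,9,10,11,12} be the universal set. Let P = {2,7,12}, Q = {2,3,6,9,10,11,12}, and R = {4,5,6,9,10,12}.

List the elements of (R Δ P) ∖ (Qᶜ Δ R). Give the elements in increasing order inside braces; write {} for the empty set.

R Δ P = {2,4,5,6,7,9,10}
Qᶜ = {4,5,7,8}
Qᶜ Δ R = {6,7,8,9,10,12}
(R Δ P) ∖ (Qᶜ Δ R) = {2,4,5}

{2,4,5}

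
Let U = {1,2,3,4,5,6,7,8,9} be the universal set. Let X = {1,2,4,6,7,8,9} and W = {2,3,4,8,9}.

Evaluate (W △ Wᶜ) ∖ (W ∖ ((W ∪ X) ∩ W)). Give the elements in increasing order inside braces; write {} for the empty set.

{1,2,3,4,5,6,7,8,9}

Wᶜ = {1,5,6,7}
W △ Wᶜ = {1,2,3,4,5,6,7,8,9}
W ∪ X = {1,2,3,4,6,7,8,9}
(W ∪ X) ∩ W = {2,3,4,8,9}
W ∖ ((W ∪ X) ∩ W) = {}
(W △ Wᶜ) ∖ (W ∖ ((W ∪ X) ∩ W)) = {1,2,3,4,5,6,7,8,9}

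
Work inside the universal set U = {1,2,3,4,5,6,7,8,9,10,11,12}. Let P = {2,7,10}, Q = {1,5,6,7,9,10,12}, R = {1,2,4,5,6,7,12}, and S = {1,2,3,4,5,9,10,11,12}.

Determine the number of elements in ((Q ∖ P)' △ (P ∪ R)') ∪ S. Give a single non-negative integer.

Q ∖ P = {1,5,6,9,12}
(Q ∖ P)' = {2,3,4,7,8,10,11}
P ∪ R = {1,2,4,5,6,7,10,12}
(P ∪ R)' = {3,8,9,11}
(Q ∖ P)' △ (P ∪ R)' = {2,4,7,9,10}
((Q ∖ P)' △ (P ∪ R)') ∪ S = {1,2,3,4,5,7,9,10,11,12}
|((Q ∖ P)' △ (P ∪ R)') ∪ S| = 10

10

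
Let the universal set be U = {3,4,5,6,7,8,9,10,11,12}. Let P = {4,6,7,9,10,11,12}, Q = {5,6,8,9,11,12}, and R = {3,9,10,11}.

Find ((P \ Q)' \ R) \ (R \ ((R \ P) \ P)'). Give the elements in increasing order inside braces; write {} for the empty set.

P \ Q = {4,7,10}
(P \ Q)' = {3,5,6,8,9,11,12}
(P \ Q)' \ R = {5,6,8,12}
R \ P = {3}
(R \ P) \ P = {3}
((R \ P) \ P)' = {4,5,6,7,8,9,10,11,12}
R \ ((R \ P) \ P)' = {3}
((P \ Q)' \ R) \ (R \ ((R \ P) \ P)') = {5,6,8,12}

{5,6,8,12}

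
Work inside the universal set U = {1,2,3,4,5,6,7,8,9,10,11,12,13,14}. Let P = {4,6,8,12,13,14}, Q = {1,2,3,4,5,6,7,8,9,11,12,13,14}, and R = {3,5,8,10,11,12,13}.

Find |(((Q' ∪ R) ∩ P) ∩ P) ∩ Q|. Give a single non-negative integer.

Q' = {10}
Q' ∪ R = {3,5,8,10,11,12,13}
(Q' ∪ R) ∩ P = {8,12,13}
((Q' ∪ R) ∩ P) ∩ P = {8,12,13}
(((Q' ∪ R) ∩ P) ∩ P) ∩ Q = {8,12,13}
|(((Q' ∪ R) ∩ P) ∩ P) ∩ Q| = 3

3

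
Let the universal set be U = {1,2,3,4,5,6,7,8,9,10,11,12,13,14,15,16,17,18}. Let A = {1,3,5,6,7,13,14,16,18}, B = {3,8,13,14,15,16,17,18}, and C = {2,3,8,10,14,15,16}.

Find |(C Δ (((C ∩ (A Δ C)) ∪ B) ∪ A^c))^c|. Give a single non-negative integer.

11

A Δ C = {1,2,5,6,7,8,10,13,15,18}
C ∩ (A Δ C) = {2,8,10,15}
(C ∩ (A Δ C)) ∪ B = {2,3,8,10,13,14,15,16,17,18}
A^c = {2,4,8,9,10,11,12,15,17}
((C ∩ (A Δ C)) ∪ B) ∪ A^c = {2,3,4,8,9,10,11,12,13,14,15,16,17,18}
C Δ (((C ∩ (A Δ C)) ∪ B) ∪ A^c) = {4,9,11,12,13,17,18}
(C Δ (((C ∩ (A Δ C)) ∪ B) ∪ A^c))^c = {1,2,3,5,6,7,8,10,14,15,16}
|(C Δ (((C ∩ (A Δ C)) ∪ B) ∪ A^c))^c| = 11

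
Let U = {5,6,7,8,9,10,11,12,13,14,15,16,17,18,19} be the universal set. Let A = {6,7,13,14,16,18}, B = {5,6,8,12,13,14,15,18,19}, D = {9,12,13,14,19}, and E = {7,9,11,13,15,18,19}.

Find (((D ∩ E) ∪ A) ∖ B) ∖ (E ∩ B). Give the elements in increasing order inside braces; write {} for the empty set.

{7,9,16}

D ∩ E = {9,13,19}
(D ∩ E) ∪ A = {6,7,9,13,14,16,18,19}
((D ∩ E) ∪ A) ∖ B = {7,9,16}
E ∩ B = {13,15,18,19}
(((D ∩ E) ∪ A) ∖ B) ∖ (E ∩ B) = {7,9,16}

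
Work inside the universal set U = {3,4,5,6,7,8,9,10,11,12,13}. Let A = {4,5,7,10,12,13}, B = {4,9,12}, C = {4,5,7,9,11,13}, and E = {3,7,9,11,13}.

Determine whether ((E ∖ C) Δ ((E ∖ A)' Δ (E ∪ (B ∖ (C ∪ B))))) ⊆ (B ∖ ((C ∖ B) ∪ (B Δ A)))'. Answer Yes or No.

No

E ∖ C = {3}
E ∖ A = {3,9,11}
(E ∖ A)' = {4,5,6,7,8,10,12,13}
C ∪ B = {4,5,7,9,11,12,13}
B ∖ (C ∪ B) = {}
E ∪ (B ∖ (C ∪ B)) = {3,7,9,11,13}
(E ∖ A)' Δ (E ∪ (B ∖ (C ∪ B))) = {3,4,5,6,8,9,10,11,12}
(E ∖ C) Δ ((E ∖ A)' Δ (E ∪ (B ∖ (C ∪ B)))) = {4,5,6,8,9,10,11,12}
C ∖ B = {5,7,11,13}
B Δ A = {5,7,9,10,13}
(C ∖ B) ∪ (B Δ A) = {5,7,9,10,11,13}
B ∖ ((C ∖ B) ∪ (B Δ A)) = {4,12}
(B ∖ ((C ∖ B) ∪ (B Δ A)))' = {3,5,6,7,8,9,10,11,13}
4 ∈ (E ∖ C) Δ ((E ∖ A)' Δ (E ∪ (B ∖ (C ∪ B)))) but 4 ∉ (B ∖ ((C ∖ B) ∪ (B Δ A)))', so the inclusion fails.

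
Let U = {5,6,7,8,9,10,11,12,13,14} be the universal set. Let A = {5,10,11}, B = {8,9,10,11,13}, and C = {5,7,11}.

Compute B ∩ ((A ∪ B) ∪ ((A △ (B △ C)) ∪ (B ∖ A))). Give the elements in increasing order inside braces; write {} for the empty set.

A ∪ B = {5,8,9,10,11,13}
B △ C = {5,7,8,9,10,13}
A △ (B △ C) = {7,8,9,11,13}
B ∖ A = {8,9,13}
(A △ (B △ C)) ∪ (B ∖ A) = {7,8,9,11,13}
(A ∪ B) ∪ ((A △ (B △ C)) ∪ (B ∖ A)) = {5,7,8,9,10,11,13}
B ∩ ((A ∪ B) ∪ ((A △ (B △ C)) ∪ (B ∖ A))) = {8,9,10,11,13}

{8,9,10,11,13}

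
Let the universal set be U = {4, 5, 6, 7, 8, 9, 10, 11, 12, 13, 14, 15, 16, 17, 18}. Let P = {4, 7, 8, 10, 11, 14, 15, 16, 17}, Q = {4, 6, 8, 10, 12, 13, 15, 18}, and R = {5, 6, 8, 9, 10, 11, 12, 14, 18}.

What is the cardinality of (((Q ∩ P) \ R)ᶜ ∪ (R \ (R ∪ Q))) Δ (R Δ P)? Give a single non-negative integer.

Q ∩ P = {4, 8, 10, 15}
(Q ∩ P) \ R = {4, 15}
((Q ∩ P) \ R)ᶜ = {5, 6, 7, 8, 9, 10, 11, 12, 13, 14, 16, 17, 18}
R ∪ Q = {4, 5, 6, 8, 9, 10, 11, 12, 13, 14, 15, 18}
R \ (R ∪ Q) = {}
((Q ∩ P) \ R)ᶜ ∪ (R \ (R ∪ Q)) = {5, 6, 7, 8, 9, 10, 11, 12, 13, 14, 16, 17, 18}
R Δ P = {4, 5, 6, 7, 9, 12, 15, 16, 17, 18}
(((Q ∩ P) \ R)ᶜ ∪ (R \ (R ∪ Q))) Δ (R Δ P) = {4, 8, 10, 11, 13, 14, 15}
|(((Q ∩ P) \ R)ᶜ ∪ (R \ (R ∪ Q))) Δ (R Δ P)| = 7

7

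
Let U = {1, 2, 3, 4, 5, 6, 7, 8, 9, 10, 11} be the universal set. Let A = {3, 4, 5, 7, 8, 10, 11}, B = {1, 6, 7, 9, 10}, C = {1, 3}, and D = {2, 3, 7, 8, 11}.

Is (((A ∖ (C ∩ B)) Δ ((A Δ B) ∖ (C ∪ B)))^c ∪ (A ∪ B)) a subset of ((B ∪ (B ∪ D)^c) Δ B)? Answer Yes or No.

No

C ∩ B = {1}
A ∖ (C ∩ B) = {3, 4, 5, 7, 8, 10, 11}
A Δ B = {1, 3, 4, 5, 6, 8, 9, 11}
C ∪ B = {1, 3, 6, 7, 9, 10}
(A Δ B) ∖ (C ∪ B) = {4, 5, 8, 11}
(A ∖ (C ∩ B)) Δ ((A Δ B) ∖ (C ∪ B)) = {3, 7, 10}
((A ∖ (C ∩ B)) Δ ((A Δ B) ∖ (C ∪ B)))^c = {1, 2, 4, 5, 6, 8, 9, 11}
A ∪ B = {1, 3, 4, 5, 6, 7, 8, 9, 10, 11}
((A ∖ (C ∩ B)) Δ ((A Δ B) ∖ (C ∪ B)))^c ∪ (A ∪ B) = {1, 2, 3, 4, 5, 6, 7, 8, 9, 10, 11}
B ∪ D = {1, 2, 3, 6, 7, 8, 9, 10, 11}
(B ∪ D)^c = {4, 5}
B ∪ (B ∪ D)^c = {1, 4, 5, 6, 7, 9, 10}
(B ∪ (B ∪ D)^c) Δ B = {4, 5}
1 ∈ ((A ∖ (C ∩ B)) Δ ((A Δ B) ∖ (C ∪ B)))^c ∪ (A ∪ B) but 1 ∉ (B ∪ (B ∪ D)^c) Δ B, so the inclusion fails.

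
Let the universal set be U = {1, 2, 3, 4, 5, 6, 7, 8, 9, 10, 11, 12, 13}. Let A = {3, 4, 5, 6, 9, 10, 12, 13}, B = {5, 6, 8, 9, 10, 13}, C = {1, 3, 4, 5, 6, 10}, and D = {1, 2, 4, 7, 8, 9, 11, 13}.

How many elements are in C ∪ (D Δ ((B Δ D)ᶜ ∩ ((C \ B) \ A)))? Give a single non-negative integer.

12

B Δ D = {1, 2, 4, 5, 6, 7, 10, 11}
(B Δ D)ᶜ = {3, 8, 9, 12, 13}
C \ B = {1, 3, 4}
(C \ B) \ A = {1}
(B Δ D)ᶜ ∩ ((C \ B) \ A) = {}
D Δ ((B Δ D)ᶜ ∩ ((C \ B) \ A)) = {1, 2, 4, 7, 8, 9, 11, 13}
C ∪ (D Δ ((B Δ D)ᶜ ∩ ((C \ B) \ A))) = {1, 2, 3, 4, 5, 6, 7, 8, 9, 10, 11, 13}
|C ∪ (D Δ ((B Δ D)ᶜ ∩ ((C \ B) \ A)))| = 12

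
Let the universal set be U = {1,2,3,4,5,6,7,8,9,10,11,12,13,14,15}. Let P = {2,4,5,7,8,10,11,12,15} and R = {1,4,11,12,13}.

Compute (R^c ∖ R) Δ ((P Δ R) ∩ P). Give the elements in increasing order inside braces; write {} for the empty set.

{3,6,9,14}

R^c = {2,3,5,6,7,8,9,10,14,15}
R^c ∖ R = {2,3,5,6,7,8,9,10,14,15}
P Δ R = {1,2,5,7,8,10,13,15}
(P Δ R) ∩ P = {2,5,7,8,10,15}
(R^c ∖ R) Δ ((P Δ R) ∩ P) = {3,6,9,14}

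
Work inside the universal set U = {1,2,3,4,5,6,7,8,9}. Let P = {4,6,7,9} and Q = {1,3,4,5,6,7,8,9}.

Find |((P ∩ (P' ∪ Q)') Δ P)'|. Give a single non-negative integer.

P' = {1,2,3,5,8}
P' ∪ Q = {1,2,3,4,5,6,7,8,9}
(P' ∪ Q)' = {}
P ∩ (P' ∪ Q)' = {}
(P ∩ (P' ∪ Q)') Δ P = {4,6,7,9}
((P ∩ (P' ∪ Q)') Δ P)' = {1,2,3,5,8}
|((P ∩ (P' ∪ Q)') Δ P)'| = 5

5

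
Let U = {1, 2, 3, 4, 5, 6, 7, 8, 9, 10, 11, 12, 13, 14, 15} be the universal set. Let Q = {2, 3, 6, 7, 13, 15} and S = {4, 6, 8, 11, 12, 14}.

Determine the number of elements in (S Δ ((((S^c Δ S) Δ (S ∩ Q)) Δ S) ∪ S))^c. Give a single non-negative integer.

S^c = {1, 2, 3, 5, 7, 9, 10, 13, 15}
S^c Δ S = {1, 2, 3, 4, 5, 6, 7, 8, 9, 10, 11, 12, 13, 14, 15}
S ∩ Q = {6}
(S^c Δ S) Δ (S ∩ Q) = {1, 2, 3, 4, 5, 7, 8, 9, 10, 11, 12, 13, 14, 15}
((S^c Δ S) Δ (S ∩ Q)) Δ S = {1, 2, 3, 5, 6, 7, 9, 10, 13, 15}
(((S^c Δ S) Δ (S ∩ Q)) Δ S) ∪ S = {1, 2, 3, 4, 5, 6, 7, 8, 9, 10, 11, 12, 13, 14, 15}
S Δ ((((S^c Δ S) Δ (S ∩ Q)) Δ S) ∪ S) = {1, 2, 3, 5, 7, 9, 10, 13, 15}
(S Δ ((((S^c Δ S) Δ (S ∩ Q)) Δ S) ∪ S))^c = {4, 6, 8, 11, 12, 14}
|(S Δ ((((S^c Δ S) Δ (S ∩ Q)) Δ S) ∪ S))^c| = 6

6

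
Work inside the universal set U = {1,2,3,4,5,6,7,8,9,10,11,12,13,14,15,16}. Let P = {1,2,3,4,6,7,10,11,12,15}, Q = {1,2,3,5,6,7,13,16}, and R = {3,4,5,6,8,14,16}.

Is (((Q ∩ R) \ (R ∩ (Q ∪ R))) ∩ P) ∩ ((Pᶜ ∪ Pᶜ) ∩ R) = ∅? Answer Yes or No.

Yes

Q ∩ R = {3,5,6,16}
Q ∪ R = {1,2,3,4,5,6,7,8,13,14,16}
R ∩ (Q ∪ R) = {3,4,5,6,8,14,16}
(Q ∩ R) \ (R ∩ (Q ∪ R)) = {}
((Q ∩ R) \ (R ∩ (Q ∪ R))) ∩ P = {}
Pᶜ = {5,8,9,13,14,16}
Pᶜ ∪ Pᶜ = {5,8,9,13,14,16}
(Pᶜ ∪ Pᶜ) ∩ R = {5,8,14,16}
{} and {5,8,14,16} share no elements.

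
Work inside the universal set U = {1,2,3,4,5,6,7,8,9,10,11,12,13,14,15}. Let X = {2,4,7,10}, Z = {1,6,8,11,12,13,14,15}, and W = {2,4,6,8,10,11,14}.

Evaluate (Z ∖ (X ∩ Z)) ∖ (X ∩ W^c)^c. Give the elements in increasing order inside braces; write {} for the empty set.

{}

X ∩ Z = {}
Z ∖ (X ∩ Z) = {1,6,8,11,12,13,14,15}
W^c = {1,3,5,7,9,12,13,15}
X ∩ W^c = {7}
(X ∩ W^c)^c = {1,2,3,4,5,6,8,9,10,11,12,13,14,15}
(Z ∖ (X ∩ Z)) ∖ (X ∩ W^c)^c = {}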